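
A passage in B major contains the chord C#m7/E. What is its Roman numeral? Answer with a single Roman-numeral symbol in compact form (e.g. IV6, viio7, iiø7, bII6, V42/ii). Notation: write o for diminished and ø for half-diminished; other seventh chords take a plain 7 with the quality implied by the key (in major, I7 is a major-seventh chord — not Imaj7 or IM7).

ii65

Stacked in thirds the chord is C#-E-G#-B: a minor seventh chord on C#.
C# is scale degree 2 in B major, and a minor seventh chord on that degree is written ii7.
With E in the bass the chord is in first inversion, so the figured bass is 65.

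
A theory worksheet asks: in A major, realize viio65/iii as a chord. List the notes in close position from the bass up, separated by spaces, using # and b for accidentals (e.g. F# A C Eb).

D# F# A B#

viio65/iii is a secondary leading-tone chord. The target iii is C# in A major; the applied chord is rooted a semitone below, on B#.
Building a fully diminished seventh chord on B# gives B#-D#-F#-A.
With the 65 figure the chord is in first inversion; from the bass D# upward in close position it reads D#-F#-A-B#.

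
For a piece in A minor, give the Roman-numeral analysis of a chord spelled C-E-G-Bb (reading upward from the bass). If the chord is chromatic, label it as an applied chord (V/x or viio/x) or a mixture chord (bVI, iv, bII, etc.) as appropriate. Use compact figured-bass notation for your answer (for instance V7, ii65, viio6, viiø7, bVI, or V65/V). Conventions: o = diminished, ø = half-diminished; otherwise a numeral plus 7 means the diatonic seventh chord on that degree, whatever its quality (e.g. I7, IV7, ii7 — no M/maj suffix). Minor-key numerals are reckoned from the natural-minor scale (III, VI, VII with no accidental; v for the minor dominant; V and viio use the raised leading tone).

The pitches C-E-G-Bb form a dominant seventh chord rooted on C.
C is not a diatonic chord root with this quality in A minor, but it lies a perfect fifth above F (VI), so the chord functions as an applied dominant of VI.

V7/VI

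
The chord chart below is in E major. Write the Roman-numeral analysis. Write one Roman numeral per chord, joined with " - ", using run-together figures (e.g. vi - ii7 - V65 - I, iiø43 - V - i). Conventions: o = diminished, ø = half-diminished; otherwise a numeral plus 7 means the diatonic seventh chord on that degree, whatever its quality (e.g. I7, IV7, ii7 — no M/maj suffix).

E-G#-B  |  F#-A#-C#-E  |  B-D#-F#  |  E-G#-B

E-G#-B has root E, degree 1 in E major, so I.
F#-A#-C#-E is the secondary dominant of V (dominant seventh chord on F#): V7/V.
B-D#-F#: root B is the dominant; major triad there is V.
E-G#-B: root E is the tonic; major triad there is I.

I - V7/V - V - I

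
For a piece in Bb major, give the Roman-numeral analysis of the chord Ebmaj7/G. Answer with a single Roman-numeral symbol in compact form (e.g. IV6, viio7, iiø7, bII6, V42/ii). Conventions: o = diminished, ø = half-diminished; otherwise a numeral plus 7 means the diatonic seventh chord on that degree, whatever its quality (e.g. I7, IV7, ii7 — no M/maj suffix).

Stacked in thirds the chord is Eb-G-Bb-D: a major seventh chord on Eb.
Eb is scale degree 4 in Bb major, and a major seventh chord on that degree is written IV7.
With G in the bass the chord is in first inversion, so the figured bass is 65.

IV65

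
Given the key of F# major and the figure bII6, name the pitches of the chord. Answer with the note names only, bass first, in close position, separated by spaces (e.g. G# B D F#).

bII6 is the Neapolitan sixth — a major triad on the lowered second degree, here in its customary first inversion. In F# major that root is G.
So the chord is G-B-D.
With the 6 figure the chord is in first inversion; from the bass B upward in close position it reads B-D-G.

B D G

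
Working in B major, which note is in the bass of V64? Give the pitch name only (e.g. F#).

C#

V in B major has root F#; the chord is F#-A#-C#.
The figure 64 means second inversion — the fifth is in the bass.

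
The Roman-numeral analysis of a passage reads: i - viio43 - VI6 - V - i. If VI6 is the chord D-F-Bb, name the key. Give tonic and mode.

The chord Bb/D is a major triad rooted on Bb; its label is VI6.
If Bb is scale degree 6 and the mode makes that degree carry a major triad, the tonic is D and the mode is minor.

D minor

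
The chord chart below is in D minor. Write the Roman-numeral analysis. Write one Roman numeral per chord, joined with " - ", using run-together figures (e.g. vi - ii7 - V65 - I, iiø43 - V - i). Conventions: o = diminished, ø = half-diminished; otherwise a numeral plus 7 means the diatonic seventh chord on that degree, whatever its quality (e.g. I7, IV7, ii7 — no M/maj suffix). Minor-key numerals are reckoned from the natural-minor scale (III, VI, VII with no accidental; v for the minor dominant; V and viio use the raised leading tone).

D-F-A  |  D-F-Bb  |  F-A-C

D-F-A: minor triad on D = scale degree 1 → i.
D-F-Bb: major triad on Bb = scale degree 6 → VI6.
F-A-C has root F, degree 3 in D minor, so III.

i - VI6 - III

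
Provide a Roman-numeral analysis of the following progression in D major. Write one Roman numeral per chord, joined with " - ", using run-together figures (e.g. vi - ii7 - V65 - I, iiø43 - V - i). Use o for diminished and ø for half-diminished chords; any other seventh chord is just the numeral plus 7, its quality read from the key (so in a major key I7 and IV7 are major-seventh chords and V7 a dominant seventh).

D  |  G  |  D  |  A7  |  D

I - IV - I - V7 - I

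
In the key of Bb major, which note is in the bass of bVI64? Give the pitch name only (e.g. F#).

bVI in Bb major has root Gb; the chord is Gb-Bb-Db.
The figure 64 means second inversion — the fifth is in the bass.

Db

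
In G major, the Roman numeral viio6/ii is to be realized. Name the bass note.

The applied chord viio6/ii is rooted on G#: G#-B-D.
The figure 6 means first inversion — the third is in the bass.

B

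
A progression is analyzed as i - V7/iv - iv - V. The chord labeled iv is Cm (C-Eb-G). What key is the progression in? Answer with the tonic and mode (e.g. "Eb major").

The chord Cm is a minor triad rooted on C; its label is iv.
If C is scale degree 4 and the mode makes that degree carry a minor triad, the tonic is G and the mode is minor.

G minor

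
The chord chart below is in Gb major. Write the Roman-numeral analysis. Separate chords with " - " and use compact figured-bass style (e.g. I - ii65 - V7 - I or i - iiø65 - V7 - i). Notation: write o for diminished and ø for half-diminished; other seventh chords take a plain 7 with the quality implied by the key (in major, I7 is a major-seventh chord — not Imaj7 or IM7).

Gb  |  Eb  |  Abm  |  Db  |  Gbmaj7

Gb: major triad on Gb = scale degree 1 → I.
Eb is the secondary dominant of ii (major triad on Eb): V/ii.
Abm: minor triad on Ab = scale degree 2 → ii.
Db has root Db, degree 5 in Gb major, so V.
Gbmaj7: major seventh chord on Gb = scale degree 1 → I7.

I - V/ii - ii - V - I7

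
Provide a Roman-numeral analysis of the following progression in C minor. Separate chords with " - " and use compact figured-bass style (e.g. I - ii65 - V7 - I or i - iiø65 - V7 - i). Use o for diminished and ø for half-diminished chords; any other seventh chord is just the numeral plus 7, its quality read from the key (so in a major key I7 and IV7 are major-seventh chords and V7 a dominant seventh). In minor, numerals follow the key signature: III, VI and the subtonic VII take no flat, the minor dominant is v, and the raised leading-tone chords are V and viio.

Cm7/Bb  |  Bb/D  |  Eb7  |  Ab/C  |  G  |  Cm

i42 - VII6 - V7/VI - VI6 - V - i

Cm7/Bb has root C, degree 1 in C minor, so i42.
Bb/D has root Bb, degree 7 in C minor, so VII6.
Eb7: a dominant seventh chord on Eb, the applied dominant of VI → V7/VI.
Ab/C has root Ab, degree 6 in C minor, so VI6.
G: major triad on G = scale degree 5 → V.
Cm: minor triad on C = scale degree 1 → i.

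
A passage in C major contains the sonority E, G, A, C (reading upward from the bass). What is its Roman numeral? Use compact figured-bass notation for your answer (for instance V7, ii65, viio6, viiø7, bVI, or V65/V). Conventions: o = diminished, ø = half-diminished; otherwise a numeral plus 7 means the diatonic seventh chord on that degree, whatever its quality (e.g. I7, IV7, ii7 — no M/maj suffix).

The pitches A-C-E-G form a minor seventh chord rooted on A.
A is scale degree 6 in C major, and a minor seventh chord on that degree is written vi7.
With E in the bass the chord is in second inversion, so the figured bass is 43.

vi43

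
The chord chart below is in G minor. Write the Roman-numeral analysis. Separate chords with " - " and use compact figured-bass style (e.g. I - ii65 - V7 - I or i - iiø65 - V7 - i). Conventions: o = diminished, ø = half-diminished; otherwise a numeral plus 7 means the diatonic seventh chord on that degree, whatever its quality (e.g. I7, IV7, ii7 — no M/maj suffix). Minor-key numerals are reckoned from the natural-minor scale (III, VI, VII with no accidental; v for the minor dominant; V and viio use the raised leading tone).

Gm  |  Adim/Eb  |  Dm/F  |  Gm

Gm has root G, degree 1 in G minor, so i.
Adim/Eb: root A is the supertonic; diminished triad there is iio64.
Dm/F has root D, degree 5 in G minor, so v6.
Gm: minor triad on G = scale degree 1 → i.

i - iio64 - v6 - i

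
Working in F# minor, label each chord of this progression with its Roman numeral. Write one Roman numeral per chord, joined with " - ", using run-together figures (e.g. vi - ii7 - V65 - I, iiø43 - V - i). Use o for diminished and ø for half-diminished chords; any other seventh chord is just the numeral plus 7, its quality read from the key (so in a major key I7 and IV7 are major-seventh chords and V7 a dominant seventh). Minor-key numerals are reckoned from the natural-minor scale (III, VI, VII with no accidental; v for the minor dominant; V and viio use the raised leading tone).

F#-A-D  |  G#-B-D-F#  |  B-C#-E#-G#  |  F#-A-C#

F#-A-D: major triad on D = scale degree 6 → VI6.
G#-B-D-F# has root G#, degree 2 in F# minor, so iiø7.
B-C#-E#-G#: root C# is the dominant; dominant seventh chord there is V42.
F#-A-C# has root F#, degree 1 in F# minor, so i.

VI6 - iiø7 - V42 - i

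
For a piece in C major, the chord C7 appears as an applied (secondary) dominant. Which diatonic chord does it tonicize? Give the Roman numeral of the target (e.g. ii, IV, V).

IV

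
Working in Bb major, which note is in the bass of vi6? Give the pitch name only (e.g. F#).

Bb

vi in Bb major has root G; the chord is G-Bb-D.
The figure 6 means first inversion — the third is in the bass.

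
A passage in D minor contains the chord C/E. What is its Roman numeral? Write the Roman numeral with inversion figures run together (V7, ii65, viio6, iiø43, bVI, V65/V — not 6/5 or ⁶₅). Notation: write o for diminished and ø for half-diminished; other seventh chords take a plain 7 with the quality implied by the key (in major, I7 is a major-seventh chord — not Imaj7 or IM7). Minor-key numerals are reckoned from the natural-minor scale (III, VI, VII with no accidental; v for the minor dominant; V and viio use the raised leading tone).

VII6

The pitches C-E-G form a major triad rooted on C.
C is scale degree 7 in D minor, and a major triad on that degree is written VII.
With E in the bass the chord is in first inversion, so the figured bass is 6.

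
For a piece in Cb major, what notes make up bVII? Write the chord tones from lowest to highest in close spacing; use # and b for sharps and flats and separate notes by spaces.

Scale degree 7 in Cb major is Bb; lowering it a half step gives Bbb. bVII is a major triad on the lowered seventh degree (the subtonic), borrowed from the parallel minor.
So the chord is Bbb-Db-Fb, a major triad.

Bbb Db Fb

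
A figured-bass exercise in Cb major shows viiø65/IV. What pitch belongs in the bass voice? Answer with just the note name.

The applied chord viiø65/IV is rooted on Eb: Eb-Gb-Bbb-Db.
The figure 65 means first inversion — the third is in the bass.

Gb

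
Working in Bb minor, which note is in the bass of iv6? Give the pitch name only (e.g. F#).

iv in Bb minor has root Eb; the chord is Eb-Gb-Bb.
The figure 6 means first inversion — the third is in the bass.

Gb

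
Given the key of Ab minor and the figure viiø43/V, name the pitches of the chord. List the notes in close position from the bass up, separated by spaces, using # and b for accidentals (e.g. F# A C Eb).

Ab C D F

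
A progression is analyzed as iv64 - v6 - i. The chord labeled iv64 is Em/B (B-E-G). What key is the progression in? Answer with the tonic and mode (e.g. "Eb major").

iv64 is given as B-E-G — a minor triad with root E.
iv64 on E implies E is the subdominant; that puts the tonic at B, and the lowercase numeral fits minor mode.

B minor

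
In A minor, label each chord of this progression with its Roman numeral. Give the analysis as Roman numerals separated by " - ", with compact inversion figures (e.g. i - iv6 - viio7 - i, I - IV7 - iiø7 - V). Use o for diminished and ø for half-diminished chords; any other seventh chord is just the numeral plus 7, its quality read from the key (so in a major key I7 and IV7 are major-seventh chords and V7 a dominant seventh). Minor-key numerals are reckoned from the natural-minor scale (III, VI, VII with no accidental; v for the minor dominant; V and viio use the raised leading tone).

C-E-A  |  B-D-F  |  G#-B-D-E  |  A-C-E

i6 - iio - V65 - i

C-E-A has root A, degree 1 in A minor, so i6.
B-D-F: root B is the supertonic; diminished triad there is iio.
G#-B-D-E: root E is the dominant; dominant seventh chord there is V65.
A-C-E: root A is the tonic; minor triad there is i.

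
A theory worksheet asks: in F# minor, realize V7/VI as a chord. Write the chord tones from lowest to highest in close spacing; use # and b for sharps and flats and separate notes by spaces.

A C# E G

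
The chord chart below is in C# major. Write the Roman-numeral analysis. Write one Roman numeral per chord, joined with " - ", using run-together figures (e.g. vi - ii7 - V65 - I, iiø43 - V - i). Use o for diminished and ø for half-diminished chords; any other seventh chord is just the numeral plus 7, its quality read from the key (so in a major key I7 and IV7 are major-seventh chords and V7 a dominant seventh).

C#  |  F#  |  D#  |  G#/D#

I - IV - V/V - V64

C# has root C#, degree 1 in C# major, so I.
F# has root F#, degree 4 in C# major, so IV.
D#: chromatic; D# is V of V, so V/V.
G#/D#: major triad on G# = scale degree 5 → V64.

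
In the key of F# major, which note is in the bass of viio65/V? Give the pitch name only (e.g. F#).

D#

The applied chord viio65/V is rooted on B#: B#-D#-F#-A.
The figure 65 means first inversion — the third is in the bass.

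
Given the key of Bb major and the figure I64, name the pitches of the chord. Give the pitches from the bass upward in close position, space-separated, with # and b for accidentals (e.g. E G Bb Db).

The numeral's case and figure indicate a major triad. In Bb major its root, scale degree 1, is Bb.
Stacking thirds from Bb gives Bb-D-F.
With the 64 figure the chord is in second inversion; from the bass F upward in close position it reads F-Bb-D.

F Bb D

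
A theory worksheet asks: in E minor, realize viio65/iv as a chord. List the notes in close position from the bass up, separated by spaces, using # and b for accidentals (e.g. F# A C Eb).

B D F G#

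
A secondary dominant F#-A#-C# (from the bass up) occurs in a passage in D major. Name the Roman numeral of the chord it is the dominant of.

The chord is a major triad on F#.
A dominant resolves down a perfect fifth: F# → B. In D major, B is scale degree 6, i.e. vi.

vi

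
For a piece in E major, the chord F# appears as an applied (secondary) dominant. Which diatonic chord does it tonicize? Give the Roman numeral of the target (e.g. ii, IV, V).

The chord is a major triad on F#.
A dominant resolves down a perfect fifth: F# → B. In E major, B is scale degree 5, i.e. V.

V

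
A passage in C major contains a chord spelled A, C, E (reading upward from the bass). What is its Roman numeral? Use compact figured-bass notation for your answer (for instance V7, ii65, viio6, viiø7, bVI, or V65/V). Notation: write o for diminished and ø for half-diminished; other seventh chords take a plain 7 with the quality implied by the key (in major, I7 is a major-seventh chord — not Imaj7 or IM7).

The pitches A-C-E form a minor triad rooted on A.
In C major, A is the submediant; the diatonic minor triad there is vi.

vi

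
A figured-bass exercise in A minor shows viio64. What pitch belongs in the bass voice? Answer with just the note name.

viio in A minor has root G#; the chord is G#-B-D.
The figure 64 means second inversion — the fifth is in the bass.

D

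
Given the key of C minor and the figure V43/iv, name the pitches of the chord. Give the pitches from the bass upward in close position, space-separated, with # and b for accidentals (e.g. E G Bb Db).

G Bb C E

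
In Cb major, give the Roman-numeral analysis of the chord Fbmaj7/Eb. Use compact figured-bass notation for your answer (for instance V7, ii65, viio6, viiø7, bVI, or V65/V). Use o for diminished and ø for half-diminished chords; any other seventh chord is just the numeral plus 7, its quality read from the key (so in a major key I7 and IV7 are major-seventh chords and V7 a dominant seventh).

IV42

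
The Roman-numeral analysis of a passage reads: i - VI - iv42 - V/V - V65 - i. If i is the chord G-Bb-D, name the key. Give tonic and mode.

G minor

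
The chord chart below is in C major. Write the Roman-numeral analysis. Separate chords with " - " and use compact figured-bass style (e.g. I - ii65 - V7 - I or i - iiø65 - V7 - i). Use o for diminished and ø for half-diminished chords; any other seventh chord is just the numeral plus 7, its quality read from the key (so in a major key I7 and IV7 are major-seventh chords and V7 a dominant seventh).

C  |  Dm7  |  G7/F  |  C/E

I - ii7 - V42 - I6

C has root C, degree 1 in C major, so I.
Dm7 has root D, degree 2 in C major, so ii7.
G7/F has root G, degree 5 in C major, so V42.
C/E: major triad on C = scale degree 1 → I6.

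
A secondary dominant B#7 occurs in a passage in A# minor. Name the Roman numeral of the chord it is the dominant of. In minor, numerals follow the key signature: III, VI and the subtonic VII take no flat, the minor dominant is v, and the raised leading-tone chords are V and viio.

The chord is a dominant seventh chord on B#.
A dominant resolves down a perfect fifth: B# → E#. In A# minor, E# is scale degree 5, i.e. V.

V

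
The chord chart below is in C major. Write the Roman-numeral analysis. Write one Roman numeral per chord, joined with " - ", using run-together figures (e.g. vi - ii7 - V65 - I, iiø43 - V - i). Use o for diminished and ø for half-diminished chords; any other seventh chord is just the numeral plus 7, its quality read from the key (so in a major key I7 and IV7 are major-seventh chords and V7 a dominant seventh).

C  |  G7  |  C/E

I - V7 - I6

C: major triad on C = scale degree 1 → I.
G7: dominant seventh chord on G = scale degree 5 → V7.
C/E has root C, degree 1 in C major, so I6.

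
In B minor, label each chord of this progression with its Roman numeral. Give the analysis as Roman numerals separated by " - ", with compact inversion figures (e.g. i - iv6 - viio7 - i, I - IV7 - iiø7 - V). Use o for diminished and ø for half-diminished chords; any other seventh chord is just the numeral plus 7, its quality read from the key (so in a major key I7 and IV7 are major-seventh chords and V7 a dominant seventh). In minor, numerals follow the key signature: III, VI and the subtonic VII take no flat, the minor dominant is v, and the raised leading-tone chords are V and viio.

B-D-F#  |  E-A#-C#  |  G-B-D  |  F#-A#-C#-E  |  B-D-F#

i - viio64 - VI - V7 - i

B-D-F#: root B is the tonic; minor triad there is i.
E-A#-C#: root A# is the leading tone; diminished triad there is viio64.
G-B-D: major triad on G = scale degree 6 → VI.
F#-A#-C#-E has root F#, degree 5 in B minor, so V7.
B-D-F#: minor triad on B = scale degree 1 → i.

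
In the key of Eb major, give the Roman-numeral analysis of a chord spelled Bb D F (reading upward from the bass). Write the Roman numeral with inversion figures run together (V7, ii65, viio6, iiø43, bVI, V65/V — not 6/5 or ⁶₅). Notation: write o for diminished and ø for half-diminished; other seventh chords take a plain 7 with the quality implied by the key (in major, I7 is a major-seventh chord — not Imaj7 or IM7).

V

The pitches Bb-D-F form a major triad rooted on Bb.
In Eb major, Bb is the dominant; the diatonic major triad there is V.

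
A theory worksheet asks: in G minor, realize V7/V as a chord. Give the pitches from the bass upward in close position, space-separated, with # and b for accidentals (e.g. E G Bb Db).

A C# E G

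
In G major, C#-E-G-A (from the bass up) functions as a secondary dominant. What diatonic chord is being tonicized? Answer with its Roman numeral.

V

The chord is a dominant seventh chord on A.
A dominant resolves down a perfect fifth: A → D. In G major, D is scale degree 5, i.e. V.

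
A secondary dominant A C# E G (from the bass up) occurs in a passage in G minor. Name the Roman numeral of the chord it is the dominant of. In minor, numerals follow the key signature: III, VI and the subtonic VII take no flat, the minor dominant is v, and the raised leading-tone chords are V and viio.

The chord is a dominant seventh chord on A.
A dominant resolves down a perfect fifth: A → D. In G minor, D is scale degree 5, i.e. V.

V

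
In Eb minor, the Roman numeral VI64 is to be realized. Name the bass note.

Gb

VI in Eb minor has root Cb; the chord is Cb-Eb-Gb.
The figure 64 means second inversion — the fifth is in the bass.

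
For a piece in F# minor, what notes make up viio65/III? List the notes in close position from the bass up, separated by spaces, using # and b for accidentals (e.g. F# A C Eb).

B D F G#

viio65/III is a secondary leading-tone chord. The target III is A in F# minor; the applied chord is rooted a semitone below, on G#.
Building a fully diminished seventh chord on G# gives G#-B-D-F.
The figured bass 65 indicates first inversion, placing the third (B) in the bass: B-D-F-G#.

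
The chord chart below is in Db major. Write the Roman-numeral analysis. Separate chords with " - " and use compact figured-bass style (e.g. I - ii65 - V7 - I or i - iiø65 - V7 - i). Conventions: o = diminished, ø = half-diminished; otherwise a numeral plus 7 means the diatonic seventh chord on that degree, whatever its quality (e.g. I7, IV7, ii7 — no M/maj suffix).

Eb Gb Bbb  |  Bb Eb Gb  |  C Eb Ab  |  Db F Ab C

Eb-Gb-Bbb: diminished triad on Eb — chromatic; iio (borrowed from the parallel minor).
Bb-Eb-Gb: minor triad on Eb = scale degree 2 → ii64.
C-Eb-Ab: root Ab is the dominant; major triad there is V6.
Db-F-Ab-C: major seventh chord on Db = scale degree 1 → I7.

iio - ii64 - V6 - I7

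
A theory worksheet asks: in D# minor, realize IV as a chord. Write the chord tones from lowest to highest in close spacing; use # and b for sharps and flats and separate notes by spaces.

G# B# D#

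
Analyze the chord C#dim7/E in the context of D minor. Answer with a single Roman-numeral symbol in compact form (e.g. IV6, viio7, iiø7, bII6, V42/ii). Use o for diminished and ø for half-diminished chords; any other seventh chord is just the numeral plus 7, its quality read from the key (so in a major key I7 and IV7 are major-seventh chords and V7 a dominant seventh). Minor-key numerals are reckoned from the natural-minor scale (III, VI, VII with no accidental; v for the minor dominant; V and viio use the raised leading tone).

Stacked in thirds the chord is C#-E-G-Bb: a fully diminished seventh chord on C#.
In D minor, C# is the leading tone; the diatonic fully diminished seventh chord there is viio7.
With E in the bass the chord is in first inversion, so the figured bass is 65.

viio65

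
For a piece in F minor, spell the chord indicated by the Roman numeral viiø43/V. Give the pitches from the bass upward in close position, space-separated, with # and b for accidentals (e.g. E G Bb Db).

F A B D

The slash marks an applied leading-tone chord: viio of V. In F minor, V is C, so the leading tone to it is B, a half step below.
Building a half-diminished seventh chord on B gives B-D-F-A.
With the 43 figure the chord is in second inversion; from the bass F upward in close position it reads F-A-B-D.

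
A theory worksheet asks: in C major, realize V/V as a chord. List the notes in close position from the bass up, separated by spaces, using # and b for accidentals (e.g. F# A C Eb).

V/V is a secondary dominant — the dominant triad of V. V in C major is G, so the applied chord's root is D, a perfect fifth above.
Building a major triad on D gives D-F#-A.

D F# A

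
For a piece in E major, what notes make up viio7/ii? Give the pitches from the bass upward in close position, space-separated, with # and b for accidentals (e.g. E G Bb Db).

E# G# B D

viio7/ii is a secondary leading-tone chord. The target ii is F# in E major; the applied chord is rooted a semitone below, on E#.
Building a fully diminished seventh chord on E# gives E#-G#-B-D.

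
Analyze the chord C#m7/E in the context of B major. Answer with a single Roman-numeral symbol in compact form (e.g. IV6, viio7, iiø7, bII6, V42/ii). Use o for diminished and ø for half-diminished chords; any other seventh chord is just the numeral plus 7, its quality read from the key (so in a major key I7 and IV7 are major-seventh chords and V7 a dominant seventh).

ii65

Stacked in thirds the chord is C#-E-G#-B: a minor seventh chord on C#.
C# is scale degree 2 in B major, and a minor seventh chord on that degree is written ii7.
With E in the bass the chord is in first inversion, so the figured bass is 65.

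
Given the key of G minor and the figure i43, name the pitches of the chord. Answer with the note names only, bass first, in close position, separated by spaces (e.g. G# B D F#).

D F G Bb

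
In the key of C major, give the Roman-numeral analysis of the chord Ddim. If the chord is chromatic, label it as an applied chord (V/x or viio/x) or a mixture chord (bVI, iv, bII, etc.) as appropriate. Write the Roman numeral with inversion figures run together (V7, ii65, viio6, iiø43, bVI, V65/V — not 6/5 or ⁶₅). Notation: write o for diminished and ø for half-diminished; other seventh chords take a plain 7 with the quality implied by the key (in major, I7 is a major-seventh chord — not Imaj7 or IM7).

iio

Stacked in thirds the chord is D-F-Ab: a diminished triad on D.
D is the second degree of C major. This is the diminished supertonic triad, borrowed from the parallel minor.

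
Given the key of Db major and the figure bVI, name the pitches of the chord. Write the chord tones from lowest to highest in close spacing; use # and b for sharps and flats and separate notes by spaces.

Bbb Db Fb

Scale degree 6 in Db major is Bb; lowering it a half step gives Bbb. bVI is a major triad on the lowered sixth degree, borrowed from the parallel minor.
So the chord is Bbb-Db-Fb, a major triad.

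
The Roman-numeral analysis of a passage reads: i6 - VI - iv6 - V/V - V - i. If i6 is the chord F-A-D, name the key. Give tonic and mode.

D minor

i6 is given as F-A-D — a minor triad with root D.
If D is scale degree 1 and the mode makes that degree carry a minor triad, the tonic is D and the mode is minor.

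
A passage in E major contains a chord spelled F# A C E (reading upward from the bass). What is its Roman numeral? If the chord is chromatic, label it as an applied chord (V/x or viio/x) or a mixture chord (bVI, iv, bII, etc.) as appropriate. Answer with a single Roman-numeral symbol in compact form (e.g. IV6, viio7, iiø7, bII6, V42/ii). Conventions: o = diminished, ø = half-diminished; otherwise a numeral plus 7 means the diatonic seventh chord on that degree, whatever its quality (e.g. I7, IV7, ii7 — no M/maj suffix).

iiø7

Stacked in thirds the chord is F#-A-C-E: a half-diminished seventh chord on F#.
F# is the second degree of E major. This is the half-diminished supertonic seventh, borrowed from the parallel minor.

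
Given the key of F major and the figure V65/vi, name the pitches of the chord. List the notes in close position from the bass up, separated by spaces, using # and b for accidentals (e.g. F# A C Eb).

C# E G A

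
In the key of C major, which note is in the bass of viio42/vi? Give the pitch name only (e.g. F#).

The applied chord viio42/vi is rooted on G#: G#-B-D-F.
The figure 42 means third inversion — the seventh is in the bass.

F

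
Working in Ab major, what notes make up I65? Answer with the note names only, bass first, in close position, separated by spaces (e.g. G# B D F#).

C Eb G Ab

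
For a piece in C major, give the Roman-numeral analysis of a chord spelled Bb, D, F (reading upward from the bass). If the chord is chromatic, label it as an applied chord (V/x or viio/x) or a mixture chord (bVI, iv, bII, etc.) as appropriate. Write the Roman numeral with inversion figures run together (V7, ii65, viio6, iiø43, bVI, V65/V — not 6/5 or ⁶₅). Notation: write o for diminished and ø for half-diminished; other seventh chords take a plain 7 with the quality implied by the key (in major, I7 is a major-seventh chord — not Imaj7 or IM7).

bVII

Stacked in thirds the chord is Bb-D-F: a major triad on Bb.
Bb is the lowered seventh degree of C major (diatonic 7 would be B). This is a major triad on the lowered seventh degree (the subtonic), borrowed from the parallel minor.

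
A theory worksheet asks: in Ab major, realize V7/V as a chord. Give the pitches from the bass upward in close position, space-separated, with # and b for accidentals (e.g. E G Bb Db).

The slash means an applied dominant: we want the dominant of V. In Ab major, V is Eb major, and its dominant is built on Bb.
Building a dominant seventh chord on Bb gives Bb-D-F-Ab.

Bb D F Ab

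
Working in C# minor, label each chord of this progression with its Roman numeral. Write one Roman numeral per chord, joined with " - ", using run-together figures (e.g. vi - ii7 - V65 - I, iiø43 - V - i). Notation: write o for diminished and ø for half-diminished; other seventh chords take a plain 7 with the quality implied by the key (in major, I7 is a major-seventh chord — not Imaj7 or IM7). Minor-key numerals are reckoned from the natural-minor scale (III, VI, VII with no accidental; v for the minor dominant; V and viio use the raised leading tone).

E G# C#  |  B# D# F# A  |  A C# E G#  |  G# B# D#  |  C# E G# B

i6 - viio7 - VI7 - V - i7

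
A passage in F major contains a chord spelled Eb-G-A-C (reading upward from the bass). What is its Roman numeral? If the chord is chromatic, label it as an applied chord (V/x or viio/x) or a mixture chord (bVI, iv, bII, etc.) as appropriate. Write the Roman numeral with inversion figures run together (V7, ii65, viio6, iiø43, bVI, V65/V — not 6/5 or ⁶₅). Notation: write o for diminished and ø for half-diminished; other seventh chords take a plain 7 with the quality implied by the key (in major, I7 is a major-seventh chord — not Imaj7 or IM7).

viiø43/IV

The pitches A-C-Eb-G form a half-diminished seventh chord rooted on A.
A sits a half step below Bb (IV in F major); a diminished chord there is the applied leading-tone chord of IV.
With Eb in the bass the chord is in second inversion, so the figured bass is 43.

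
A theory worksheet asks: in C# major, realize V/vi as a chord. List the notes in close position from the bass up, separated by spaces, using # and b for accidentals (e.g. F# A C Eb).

The slash means an applied dominant: we want the dominant of vi. In C# major, vi is A# minor, and its dominant is built on E#.
Building a major triad on E# gives E#-G##-B#.

E# G## B#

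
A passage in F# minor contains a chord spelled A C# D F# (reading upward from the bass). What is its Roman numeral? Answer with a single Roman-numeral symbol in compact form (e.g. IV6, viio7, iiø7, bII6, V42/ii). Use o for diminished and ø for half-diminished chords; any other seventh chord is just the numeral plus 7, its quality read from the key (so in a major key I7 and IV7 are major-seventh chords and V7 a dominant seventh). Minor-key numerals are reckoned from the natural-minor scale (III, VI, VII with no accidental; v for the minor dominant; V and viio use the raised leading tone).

Stacked in thirds the chord is D-F#-A-C#: a major seventh chord on D.
D is scale degree 6 in F# minor, and a major seventh chord on that degree is written VI7.
With A in the bass the chord is in second inversion, so the figured bass is 43.

VI43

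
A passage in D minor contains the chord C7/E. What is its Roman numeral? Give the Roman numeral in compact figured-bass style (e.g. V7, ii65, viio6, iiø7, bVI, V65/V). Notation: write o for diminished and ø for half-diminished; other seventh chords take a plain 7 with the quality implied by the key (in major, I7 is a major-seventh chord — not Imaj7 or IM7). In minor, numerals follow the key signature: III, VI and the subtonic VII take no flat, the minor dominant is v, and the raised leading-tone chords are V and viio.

VII65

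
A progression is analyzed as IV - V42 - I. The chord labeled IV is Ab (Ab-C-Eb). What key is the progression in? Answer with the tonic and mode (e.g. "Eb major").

IV is given as Ab-C-Eb — a major triad with root Ab.
If Ab is scale degree 4 and the mode makes that degree carry a major triad, the tonic is Eb and the mode is major.

Eb major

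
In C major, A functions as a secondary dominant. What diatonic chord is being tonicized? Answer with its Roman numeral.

ii

The chord is a major triad on A.
A dominant resolves down a perfect fifth: A → D. In C major, D is scale degree 2, i.e. ii.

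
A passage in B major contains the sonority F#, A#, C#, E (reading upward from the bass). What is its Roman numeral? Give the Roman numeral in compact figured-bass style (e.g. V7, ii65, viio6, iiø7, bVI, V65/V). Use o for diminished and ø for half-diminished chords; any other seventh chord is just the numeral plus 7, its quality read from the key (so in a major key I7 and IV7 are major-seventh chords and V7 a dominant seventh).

Stacked in thirds the chord is F#-A#-C#-E: a dominant seventh chord on F#.
In B major, F# is the dominant; the diatonic dominant seventh chord there is V7.

V7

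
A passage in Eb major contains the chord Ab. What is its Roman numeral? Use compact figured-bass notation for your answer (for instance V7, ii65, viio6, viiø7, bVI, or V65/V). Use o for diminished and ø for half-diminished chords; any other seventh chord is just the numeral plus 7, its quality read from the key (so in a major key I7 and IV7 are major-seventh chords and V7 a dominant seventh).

IV

The pitches Ab-C-Eb form a major triad rooted on Ab.
In Eb major, Ab is the subdominant; the diatonic major triad there is IV.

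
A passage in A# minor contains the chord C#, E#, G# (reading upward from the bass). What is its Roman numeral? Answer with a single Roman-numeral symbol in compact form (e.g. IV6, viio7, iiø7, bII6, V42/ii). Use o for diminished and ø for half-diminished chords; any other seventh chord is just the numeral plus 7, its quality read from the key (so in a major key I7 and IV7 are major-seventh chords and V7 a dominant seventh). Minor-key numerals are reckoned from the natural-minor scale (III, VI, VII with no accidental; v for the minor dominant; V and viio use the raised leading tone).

The pitches C#-E#-G# form a major triad rooted on C#.
In A# minor, C# is the mediant; the diatonic major triad there is III.

III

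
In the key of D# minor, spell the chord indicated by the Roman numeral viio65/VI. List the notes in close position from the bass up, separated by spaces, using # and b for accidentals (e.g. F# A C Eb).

viio65/VI is a secondary leading-tone chord. The target VI is B in D# minor; the applied chord is rooted a semitone below, on A#.
Building a fully diminished seventh chord on A# gives A#-C#-E-G.
With the 65 figure the chord is in first inversion; from the bass C# upward in close position it reads C#-E-G-A#.

C# E G A#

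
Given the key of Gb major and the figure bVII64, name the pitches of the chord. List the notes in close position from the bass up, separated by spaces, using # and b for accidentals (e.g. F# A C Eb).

Cb Fb Ab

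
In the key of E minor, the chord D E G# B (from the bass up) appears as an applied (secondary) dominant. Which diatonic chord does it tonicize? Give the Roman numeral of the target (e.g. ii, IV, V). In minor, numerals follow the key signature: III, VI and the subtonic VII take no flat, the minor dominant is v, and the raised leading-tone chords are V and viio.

iv

The chord is a dominant seventh chord on E.
A dominant resolves down a perfect fifth: E → A. In E minor, A is scale degree 4, i.e. iv.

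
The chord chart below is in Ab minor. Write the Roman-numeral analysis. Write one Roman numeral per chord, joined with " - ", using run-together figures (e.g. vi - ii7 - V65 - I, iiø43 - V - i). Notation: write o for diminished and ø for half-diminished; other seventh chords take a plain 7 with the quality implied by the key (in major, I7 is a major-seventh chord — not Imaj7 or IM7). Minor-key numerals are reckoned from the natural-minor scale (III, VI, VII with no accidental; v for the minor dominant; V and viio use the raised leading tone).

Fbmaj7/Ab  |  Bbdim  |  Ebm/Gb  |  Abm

VI65 - iio - v6 - i

Fbmaj7/Ab: root Fb is the submediant; major seventh chord there is VI65.
Bbdim: diminished triad on Bb = scale degree 2 → iio.
Ebm/Gb: minor triad on Eb = scale degree 5 → v6.
Abm: root Ab is the tonic; minor triad there is i.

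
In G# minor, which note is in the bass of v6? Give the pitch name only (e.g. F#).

v in G# minor has root D#; the chord is D#-F#-A#.
The figure 6 means first inversion — the third is in the bass.

F#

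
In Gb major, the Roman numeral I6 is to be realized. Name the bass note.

Bb

I in Gb major has root Gb; the chord is Gb-Bb-Db.
The figure 6 means first inversion — the third is in the bass.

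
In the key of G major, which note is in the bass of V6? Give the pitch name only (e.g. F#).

F#

V in G major has root D; the chord is D-F#-A.
The figure 6 means first inversion — the third is in the bass.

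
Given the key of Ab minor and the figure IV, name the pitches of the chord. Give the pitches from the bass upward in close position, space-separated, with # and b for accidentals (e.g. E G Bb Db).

Db F Ab

IV is the major subdominant, borrowed from the parallel major. In Ab minor that root is Db.
So the chord is Db-F-Ab.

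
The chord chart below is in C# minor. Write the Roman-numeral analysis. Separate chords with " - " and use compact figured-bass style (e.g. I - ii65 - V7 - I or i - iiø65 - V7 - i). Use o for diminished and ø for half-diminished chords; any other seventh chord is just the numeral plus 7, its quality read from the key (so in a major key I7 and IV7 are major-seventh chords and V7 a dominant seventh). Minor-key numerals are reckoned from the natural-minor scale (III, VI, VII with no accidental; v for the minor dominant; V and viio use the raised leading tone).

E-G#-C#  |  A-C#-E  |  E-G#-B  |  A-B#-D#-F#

E-G#-C#: root C# is the tonic; minor triad there is i6.
A-C#-E has root A, degree 6 in C# minor, so VI.
E-G#-B: major triad on E = scale degree 3 → III.
A-B#-D#-F#: root B# is the leading tone; fully diminished seventh chord there is viio42.

i6 - VI - III - viio42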